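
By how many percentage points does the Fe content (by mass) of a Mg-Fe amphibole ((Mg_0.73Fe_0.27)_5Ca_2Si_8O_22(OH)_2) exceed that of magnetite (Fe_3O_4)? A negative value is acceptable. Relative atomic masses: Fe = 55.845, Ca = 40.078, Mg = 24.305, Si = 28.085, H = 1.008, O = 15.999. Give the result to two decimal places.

-63.54 percentage points

M((Mg_0.73Fe_0.27)_5Ca_2Si_8O_22(OH)_2) = 854.932 g/mol, so wt% Fe = 75.391/854.932 × 100 = 8.82%.
M(Fe_3O_4) = 231.531 g/mol, so wt% Fe = 167.535/231.531 × 100 = 72.36%.
8.82 − 72.36 = -63.54 pp.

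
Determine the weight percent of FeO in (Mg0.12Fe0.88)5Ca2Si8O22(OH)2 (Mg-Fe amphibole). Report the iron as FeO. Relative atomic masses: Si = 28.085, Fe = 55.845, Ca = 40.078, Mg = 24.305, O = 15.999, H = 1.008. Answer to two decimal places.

Molar mass of (Mg0.12Fe0.88)5Ca2Si8O22(OH)2 = 0.60×24.305 + 4.40×55.845 + 2×40.078 + 8×28.085 + 24×15.999 + 2×1.008 = 951.129 g/mol.
Each formula unit contains 4.40 Fe, equivalent to 4.40/1 = 4.4000 mol FeO.
M(FeO) = 1×55.845 + 1×15.999 = 71.844 g/mol.
Mass of FeO per formula unit = 4.4000 × 71.844 = 316.114 g.
FeO wt% = 316.114 / 951.129 × 100 = 33.24%.

33.24 wt%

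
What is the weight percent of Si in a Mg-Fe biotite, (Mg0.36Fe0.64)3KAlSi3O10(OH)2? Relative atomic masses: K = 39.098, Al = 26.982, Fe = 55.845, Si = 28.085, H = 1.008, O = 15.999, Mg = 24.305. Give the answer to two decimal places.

17.63 wt%

Formula mass = 1.08*24.305 + 1.92*55.845 + 1*39.098 + 1*26.982 + 3*28.085 + 12*15.999 + 2*1.008 = 477.811 g/mol, of which 84.255 g is Si.
So Si makes up 84.255/477.811 = 0.1763 of the mass, i.e. 17.63%.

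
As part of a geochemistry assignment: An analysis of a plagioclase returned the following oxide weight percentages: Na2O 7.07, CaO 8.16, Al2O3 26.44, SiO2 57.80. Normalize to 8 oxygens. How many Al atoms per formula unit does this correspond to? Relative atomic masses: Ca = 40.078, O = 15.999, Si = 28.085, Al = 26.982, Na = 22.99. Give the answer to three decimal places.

7.07 wt% Na2O ÷ 61.979 g/mol = 0.11407 mol, giving 0.22814 Na and 0.11407 O.
8.16 wt% CaO ÷ 56.077 g/mol = 0.14551 mol, giving 0.14551 Ca and 0.14551 O.
26.44 wt% Al2O3 ÷ 101.961 g/mol = 0.25931 mol, giving 0.51862 Al and 0.77793 O.
57.80 wt% SiO2 ÷ 60.083 g/mol = 0.96200 mol, giving 0.96200 Si and 1.92400 O.
Oxygen sums to 2.96151; scaling by 8/2.96151 = 2.70132 puts the formula on 8 O.
Al: 0.51862 × 2.70132 = 1.401 atoms per formula unit.

1.401 Al apfu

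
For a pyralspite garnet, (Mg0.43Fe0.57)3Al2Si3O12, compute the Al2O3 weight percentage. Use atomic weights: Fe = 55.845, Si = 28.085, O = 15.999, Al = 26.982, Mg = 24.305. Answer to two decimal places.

M((Mg0.43Fe0.57)3Al2Si3O12) = 457.055 g/mol; M(Al2O3) = 101.961 g/mol.
Moles Al2O3 per formula unit = 2 Al ÷ 2 = 1.0000.
Al2O3 fraction = (1.0000 × 101.961) / 457.055 = 101.961/457.055 = 0.2231.

22.31 wt%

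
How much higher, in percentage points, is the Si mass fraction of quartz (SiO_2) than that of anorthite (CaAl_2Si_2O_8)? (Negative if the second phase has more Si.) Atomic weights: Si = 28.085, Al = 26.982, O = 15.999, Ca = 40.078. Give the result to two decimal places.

First mineral: 28.085 g Si in 60.083 g formula = 46.74 wt% Si.
Second mineral: 56.170 g Si in 278.204 g formula = 20.19 wt% Si.
46.74% − 20.19% gives a difference of 26.55 percentage points.

26.55 percentage points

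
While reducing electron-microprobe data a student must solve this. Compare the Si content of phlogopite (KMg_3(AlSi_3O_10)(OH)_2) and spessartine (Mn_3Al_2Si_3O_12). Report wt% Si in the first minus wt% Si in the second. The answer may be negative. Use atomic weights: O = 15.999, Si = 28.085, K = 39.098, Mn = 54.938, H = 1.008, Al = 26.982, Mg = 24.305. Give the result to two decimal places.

3.17 percentage points

Si in KMg_3(AlSi_3O_10)(OH)_2: molar mass 417.254 g/mol; 3×28.085 = 84.255 g → 20.19 wt%.
Si in Mn_3Al_2Si_3O_12: molar mass 495.021 g/mol; 3×28.085 = 84.255 g → 17.02 wt%.
Difference = 20.19 − 17.02 = 3.17 percentage points.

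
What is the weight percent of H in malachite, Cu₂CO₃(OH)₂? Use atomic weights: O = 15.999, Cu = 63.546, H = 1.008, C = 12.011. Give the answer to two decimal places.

0.91 mass %

M(Cu₂CO₃(OH)₂) = 221.114 g/mol.
H contributes 2 × 1.008 = 2.016 g per mole.
2.016/221.114 = 0.0091 → 0.91%.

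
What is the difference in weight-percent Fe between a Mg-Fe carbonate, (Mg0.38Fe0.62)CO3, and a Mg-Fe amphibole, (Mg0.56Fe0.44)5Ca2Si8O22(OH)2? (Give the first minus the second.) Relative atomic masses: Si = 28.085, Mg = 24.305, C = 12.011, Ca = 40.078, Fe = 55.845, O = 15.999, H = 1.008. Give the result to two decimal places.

M((Mg0.38Fe0.62)CO3) = 103.868 g/mol, so wt% Fe = 34.624/103.868 × 100 = 33.33%.
M((Mg0.56Fe0.44)5Ca2Si8O22(OH)2) = 881.741 g/mol, so wt% Fe = 122.859/881.741 × 100 = 13.93%.
33.33 − 13.93 = 19.40 pp.

19.40 percentage points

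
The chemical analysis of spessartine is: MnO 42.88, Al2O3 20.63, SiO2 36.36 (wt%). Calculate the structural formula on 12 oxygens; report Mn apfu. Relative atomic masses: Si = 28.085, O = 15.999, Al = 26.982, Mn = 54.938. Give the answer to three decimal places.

2.995 Mn apfu

MnO: 42.88/70.937 = 0.60448 mol → 0.60448 mol Mn, 0.60448 mol O.
Al2O3: 20.63/101.961 = 0.20233 mol → 0.40466 mol Al, 0.60699 mol O.
SiO2: 36.36/60.083 = 0.60516 mol → 0.60516 mol Si, 1.21032 mol O.
Total oxygen = 2.42179 mol. Normalization factor = 12/2.42179 = 4.95501.
Mn per 12 O = 0.60448 × 4.95501 = 2.995.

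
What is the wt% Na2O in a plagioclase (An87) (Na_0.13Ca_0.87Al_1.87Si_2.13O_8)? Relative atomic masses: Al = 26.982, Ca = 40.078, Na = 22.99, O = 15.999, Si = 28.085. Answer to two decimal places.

1.46 wt%

Molar mass of Na_0.13Ca_0.87Al_1.87Si_2.13O_8 = 0.13*22.99 + 0.87*40.078 + 1.87*26.982 + 2.13*28.085 + 8*15.999 = 276.126 g/mol.
Each formula unit contains 0.13 Na, equivalent to 0.13/2 = 0.0650 mol Na2O.
M(Na2O) = 2×22.99 + 1×15.999 = 61.979 g/mol.
Mass of Na2O per formula unit = 0.0650 × 61.979 = 4.029 g.
Na2O wt% = 4.029 / 276.126 × 100 = 1.46%.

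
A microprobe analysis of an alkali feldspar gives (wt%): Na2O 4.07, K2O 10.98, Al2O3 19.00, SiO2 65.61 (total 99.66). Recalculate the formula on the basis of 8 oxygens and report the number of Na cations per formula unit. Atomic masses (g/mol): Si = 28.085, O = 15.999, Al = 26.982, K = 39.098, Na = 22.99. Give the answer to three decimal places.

0.359 Na apfu

Na2O: 4.07/61.979 = 0.06567 mol → 0.13134 mol Na, 0.06567 mol O.
K2O: 10.98/94.195 = 0.11657 mol → 0.23314 mol K, 0.11657 mol O.
Al2O3: 19.00/101.961 = 0.18635 mol → 0.37270 mol Al, 0.55905 mol O.
SiO2: 65.61/60.083 = 1.09199 mol → 1.09199 mol Si, 2.18398 mol O.
Total oxygen = 2.92527 mol. Normalization factor = 8/2.92527 = 2.73479.
Na per 8 O = 0.13134 × 2.73479 = 0.359.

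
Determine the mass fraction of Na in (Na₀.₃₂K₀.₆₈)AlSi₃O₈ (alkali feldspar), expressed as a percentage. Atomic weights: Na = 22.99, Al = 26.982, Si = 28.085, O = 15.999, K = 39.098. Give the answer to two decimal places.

2.69 wt%

M((Na₀.₃₂K₀.₆₈)AlSi₃O₈) = 273.172 g/mol.
Na contributes 0.32 × 22.99 = 7.357 g per mole.
7.357/273.172 = 0.0269 → 2.69%.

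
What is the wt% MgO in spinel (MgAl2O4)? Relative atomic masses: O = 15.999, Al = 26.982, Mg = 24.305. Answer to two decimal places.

28.33 wt%

Formula mass = 142.265 g/mol.
1 Mg → 1.0000 mol MgO per formula unit; M(MgO) = 40.304, so MgO mass = 40.304 g.
40.304/142.265 × 100 = 28.33 wt%.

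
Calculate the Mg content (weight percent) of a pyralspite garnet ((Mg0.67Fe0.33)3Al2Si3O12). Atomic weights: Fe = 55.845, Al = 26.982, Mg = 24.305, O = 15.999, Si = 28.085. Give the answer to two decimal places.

11.25 weight percent

Molar mass of (Mg0.67Fe0.33)3Al2Si3O12: 2.01×24.305 + 0.99×55.845 + 2×26.982 + 3×28.085 + 12×15.999 = 434.347 g/mol.
Mass of Mg per formula unit: 2.01 × 24.305 = 48.853 g.
Weight fraction Mg = 48.853 / 434.347 = 0.1125.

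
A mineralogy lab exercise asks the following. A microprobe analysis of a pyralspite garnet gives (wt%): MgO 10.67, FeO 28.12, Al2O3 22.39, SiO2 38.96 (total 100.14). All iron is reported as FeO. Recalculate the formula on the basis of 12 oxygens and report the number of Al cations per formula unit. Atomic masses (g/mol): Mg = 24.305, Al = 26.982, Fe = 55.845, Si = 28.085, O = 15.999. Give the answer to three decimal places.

2.018 Al apfu

MgO: 10.67/40.304 = 0.26474 mol → 0.26474 mol Mg, 0.26474 mol O.
FeO: 28.12/71.844 = 0.39140 mol → 0.39140 mol Fe, 0.39140 mol O.
Al2O3: 22.39/101.961 = 0.21959 mol → 0.43918 mol Al, 0.65877 mol O.
SiO2: 38.96/60.083 = 0.64844 mol → 0.64844 mol Si, 1.29688 mol O.
Total oxygen = 2.61179 mol. Normalization factor = 12/2.61179 = 4.59455.
Al per 12 O = 0.43918 × 4.59455 = 2.018.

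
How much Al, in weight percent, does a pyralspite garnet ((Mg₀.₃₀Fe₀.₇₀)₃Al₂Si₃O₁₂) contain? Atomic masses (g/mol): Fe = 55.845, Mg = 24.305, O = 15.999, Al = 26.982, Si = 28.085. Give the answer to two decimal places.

Molar mass of (Mg₀.₃₀Fe₀.₇₀)₃Al₂Si₃O₁₂: 0.90×24.305 + 2.10×55.845 + 2×26.982 + 3×28.085 + 12×15.999 = 469.356 g/mol.
Mass of Al per formula unit: 2 × 26.982 = 53.964 g.
Weight fraction Al = 53.964 / 469.356 = 0.1150.

11.50 weight percent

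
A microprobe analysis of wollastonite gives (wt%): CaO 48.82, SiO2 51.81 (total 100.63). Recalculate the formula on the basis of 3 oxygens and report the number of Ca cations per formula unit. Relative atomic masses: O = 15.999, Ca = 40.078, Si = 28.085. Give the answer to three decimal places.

1.006 Ca apfu

CaO: 48.82/56.077 = 0.87059 mol → 0.87059 mol Ca, 0.87059 mol O.
SiO2: 51.81/60.083 = 0.86231 mol → 0.86231 mol Si, 1.72462 mol O.
Total oxygen = 2.59521 mol. Normalization factor = 3/2.59521 = 1.15598.
Ca per 3 O = 0.87059 × 1.15598 = 1.006.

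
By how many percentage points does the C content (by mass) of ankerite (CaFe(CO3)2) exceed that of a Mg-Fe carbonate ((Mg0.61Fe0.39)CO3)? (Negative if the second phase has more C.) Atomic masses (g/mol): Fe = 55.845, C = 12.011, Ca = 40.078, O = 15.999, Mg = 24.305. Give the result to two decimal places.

C in CaFe(CO3)2: molar mass 215.939 g/mol; 2×12.011 = 24.022 g → 11.12 wt%.
C in (Mg0.61Fe0.39)CO3: molar mass 96.614 g/mol; 1×12.011 = 12.011 g → 12.43 wt%.
Difference = 11.12 − 12.43 = -1.31 percentage points.

-1.31 percentage points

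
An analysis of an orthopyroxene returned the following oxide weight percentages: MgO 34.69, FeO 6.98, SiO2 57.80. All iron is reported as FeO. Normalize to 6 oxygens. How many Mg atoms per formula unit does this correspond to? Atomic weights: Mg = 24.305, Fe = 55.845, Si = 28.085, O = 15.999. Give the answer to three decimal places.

MgO: 34.69/40.304 = 0.86071 mol → 0.86071 mol Mg, 0.86071 mol O.
FeO: 6.98/71.844 = 0.09715 mol → 0.09715 mol Fe, 0.09715 mol O.
SiO2: 57.80/60.083 = 0.96200 mol → 0.96200 mol Si, 1.92400 mol O.
Total oxygen = 2.88186 mol. Normalization factor = 6/2.88186 = 2.08199.
Mg per 6 O = 0.86071 × 2.08199 = 1.792.

1.792 Mg apfu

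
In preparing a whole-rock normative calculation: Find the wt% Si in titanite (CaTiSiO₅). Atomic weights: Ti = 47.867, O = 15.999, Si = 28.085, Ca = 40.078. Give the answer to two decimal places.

M(CaTiSiO₅) = 196.025 g/mol.
Si contributes 1 × 28.085 = 28.085 g per mole.
28.085/196.025 = 0.1433 → 14.33%.

14.33 wt%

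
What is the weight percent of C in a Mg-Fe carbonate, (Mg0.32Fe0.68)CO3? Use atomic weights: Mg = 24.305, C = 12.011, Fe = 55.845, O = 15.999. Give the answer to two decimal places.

Formula mass = 0.32*24.305 + 0.68*55.845 + 1*12.011 + 3*15.999 = 105.760 g/mol, of which 12.011 g is C.
So C makes up 12.011/105.760 = 0.1136 of the mass, i.e. 11.36%.

11.36 wt%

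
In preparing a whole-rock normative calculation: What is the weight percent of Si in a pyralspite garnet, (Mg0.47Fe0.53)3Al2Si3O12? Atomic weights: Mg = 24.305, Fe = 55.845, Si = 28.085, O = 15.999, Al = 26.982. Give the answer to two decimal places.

18.59 mass %

Formula mass = 1.41·24.305 + 1.59·55.845 + 2·26.982 + 3·28.085 + 12·15.999 = 453.271 g/mol, of which 84.255 g is Si.
So Si makes up 84.255/453.271 = 0.1859 of the mass, i.e. 18.59%.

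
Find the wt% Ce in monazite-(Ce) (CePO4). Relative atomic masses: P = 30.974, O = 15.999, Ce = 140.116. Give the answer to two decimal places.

Molar mass of CePO4: 1×140.116 + 1×30.974 + 4×15.999 = 235.086 g/mol.
Mass of Ce per formula unit: 1 × 140.116 = 140.116 g.
Weight fraction Ce = 140.116 / 235.086 = 0.5960.

59.60 mass %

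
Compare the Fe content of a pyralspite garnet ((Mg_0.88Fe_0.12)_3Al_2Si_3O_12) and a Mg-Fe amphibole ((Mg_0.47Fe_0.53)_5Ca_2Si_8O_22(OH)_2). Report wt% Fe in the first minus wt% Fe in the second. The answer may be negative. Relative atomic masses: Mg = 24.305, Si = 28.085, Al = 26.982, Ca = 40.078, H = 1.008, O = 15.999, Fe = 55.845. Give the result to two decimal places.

M((Mg_0.88Fe_0.12)_3Al_2Si_3O_12) = 414.476 g/mol, so wt% Fe = 20.104/414.476 × 100 = 4.85%.
M((Mg_0.47Fe_0.53)_5Ca_2Si_8O_22(OH)_2) = 895.934 g/mol, so wt% Fe = 147.989/895.934 × 100 = 16.52%.
4.85 − 16.52 = -11.67 pp.

-11.67 percentage points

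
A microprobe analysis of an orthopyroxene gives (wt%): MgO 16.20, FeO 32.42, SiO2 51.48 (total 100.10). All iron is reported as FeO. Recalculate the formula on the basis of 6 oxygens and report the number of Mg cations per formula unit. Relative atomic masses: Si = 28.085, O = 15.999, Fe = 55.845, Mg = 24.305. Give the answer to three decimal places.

0.940 Mg apfu

MgO: 16.20/40.304 = 0.40195 mol → 0.40195 mol Mg, 0.40195 mol O.
FeO: 32.42/71.844 = 0.45126 mol → 0.45126 mol Fe, 0.45126 mol O.
SiO2: 51.48/60.083 = 0.85681 mol → 0.85681 mol Si, 1.71362 mol O.
Total oxygen = 2.56683 mol. Normalization factor = 6/2.56683 = 2.33751.
Mg per 6 O = 0.40195 × 2.33751 = 0.940.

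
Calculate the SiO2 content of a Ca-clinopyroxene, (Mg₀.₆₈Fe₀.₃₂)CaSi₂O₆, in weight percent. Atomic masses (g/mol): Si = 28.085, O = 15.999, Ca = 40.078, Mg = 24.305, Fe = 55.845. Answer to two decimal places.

53.02 wt%

Formula mass = 226.640 g/mol.
2 Si → 2.0000 mol SiO2 per formula unit; M(SiO2) = 60.083, so SiO2 mass = 120.166 g.
120.166/226.640 × 100 = 53.02 wt%.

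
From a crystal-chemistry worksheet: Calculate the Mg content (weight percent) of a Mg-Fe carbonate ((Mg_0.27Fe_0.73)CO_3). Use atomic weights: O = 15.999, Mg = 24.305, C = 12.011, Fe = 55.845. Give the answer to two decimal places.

6.11 weight percent

M((Mg_0.27Fe_0.73)CO_3) = 107.337 g/mol.
Mg contributes 0.27 × 24.305 = 6.562 g per mole.
6.562/107.337 = 0.0611 → 6.11%.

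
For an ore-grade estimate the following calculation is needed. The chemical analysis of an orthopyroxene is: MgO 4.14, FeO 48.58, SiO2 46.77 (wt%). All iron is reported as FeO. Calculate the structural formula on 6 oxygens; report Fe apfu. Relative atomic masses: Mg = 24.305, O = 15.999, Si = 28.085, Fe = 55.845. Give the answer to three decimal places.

MgO (M=40.304): mol = 0.10272; Mg = 0.10272, O = 0.10272.
FeO (M=71.844): mol = 0.67619; Fe = 0.67619, O = 0.67619.
SiO2 (M=60.083): mol = 0.77842; Si = 0.77842, O = 1.55684.
ΣO = 2.33575; factor = 6/ΣO = 2.56877.
Fe apfu = 0.67619 × 2.56877 = 1.737.

1.737 Fe apfu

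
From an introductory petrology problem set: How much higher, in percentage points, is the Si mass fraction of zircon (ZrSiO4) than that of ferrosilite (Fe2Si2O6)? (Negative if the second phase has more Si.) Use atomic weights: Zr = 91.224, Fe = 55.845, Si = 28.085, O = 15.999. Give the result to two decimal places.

-5.97 percentage points

First mineral: 28.085 g Si in 183.305 g formula = 15.32 wt% Si.
Second mineral: 56.170 g Si in 263.854 g formula = 21.29 wt% Si.
15.32% − 21.29% gives a difference of -5.97 percentage points.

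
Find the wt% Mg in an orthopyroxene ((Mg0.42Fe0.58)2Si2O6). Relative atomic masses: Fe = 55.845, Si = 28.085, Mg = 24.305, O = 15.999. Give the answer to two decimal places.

8.60 weight percent

Formula mass = 0.84×24.305 + 1.16×55.845 + 2×28.085 + 6×15.999 = 237.360 g/mol, of which 20.416 g is Mg.
So Mg makes up 20.416/237.360 = 0.0860 of the mass, i.e. 8.60%.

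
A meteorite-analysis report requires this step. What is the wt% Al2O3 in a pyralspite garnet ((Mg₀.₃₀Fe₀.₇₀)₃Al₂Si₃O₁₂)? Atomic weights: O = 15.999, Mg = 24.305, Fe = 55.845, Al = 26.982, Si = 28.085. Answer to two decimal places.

21.72 wt%

M((Mg₀.₃₀Fe₀.₇₀)₃Al₂Si₃O₁₂) = 469.356 g/mol; M(Al2O3) = 101.961 g/mol.
Moles Al2O3 per formula unit = 2 Al ÷ 2 = 1.0000.
Al2O3 fraction = (1.0000 × 101.961) / 469.356 = 101.961/469.356 = 0.2172.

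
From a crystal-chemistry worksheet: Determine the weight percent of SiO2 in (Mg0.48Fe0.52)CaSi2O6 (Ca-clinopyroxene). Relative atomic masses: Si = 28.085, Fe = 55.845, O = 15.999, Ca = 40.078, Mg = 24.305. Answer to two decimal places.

Molar mass of (Mg0.48Fe0.52)CaSi2O6 = 0.48·24.305 + 0.52·55.845 + 1·40.078 + 2·28.085 + 6·15.999 = 232.948 g/mol.
Each formula unit contains 2 Si, equivalent to 2/1 = 2.0000 mol SiO2.
M(SiO2) = 1×28.085 + 2×15.999 = 60.083 g/mol.
Mass of SiO2 per formula unit = 2.0000 × 60.083 = 120.166 g.
SiO2 wt% = 120.166 / 232.948 × 100 = 51.58%.

51.58 wt%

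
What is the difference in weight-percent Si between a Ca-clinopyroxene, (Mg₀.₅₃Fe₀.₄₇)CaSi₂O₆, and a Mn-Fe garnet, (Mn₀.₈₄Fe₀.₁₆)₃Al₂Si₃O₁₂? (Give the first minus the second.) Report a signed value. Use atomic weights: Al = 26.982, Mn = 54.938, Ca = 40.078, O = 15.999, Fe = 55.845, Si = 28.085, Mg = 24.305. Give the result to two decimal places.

M((Mg₀.₅₃Fe₀.₄₇)CaSi₂O₆) = 231.371 g/mol, so wt% Si = 56.170/231.371 × 100 = 24.28%.
M((Mn₀.₈₄Fe₀.₁₆)₃Al₂Si₃O₁₂) = 495.456 g/mol, so wt% Si = 84.255/495.456 × 100 = 17.01%.
24.28 − 17.01 = 7.27 pp.

7.27 percentage points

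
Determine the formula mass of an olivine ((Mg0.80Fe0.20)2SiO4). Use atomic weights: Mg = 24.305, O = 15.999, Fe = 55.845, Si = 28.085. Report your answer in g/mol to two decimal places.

The formula mass is the sum 1.60·24.305 + 0.40·55.845 + 1·28.085 + 4·15.999.

153.31 g/mol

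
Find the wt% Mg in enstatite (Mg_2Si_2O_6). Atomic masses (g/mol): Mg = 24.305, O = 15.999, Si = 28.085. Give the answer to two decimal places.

24.21 wt%

M(Mg_2Si_2O_6) = 200.774 g/mol.
Mg contributes 2 × 24.305 = 48.610 g per mole.
48.610/200.774 = 0.2421 → 24.21%.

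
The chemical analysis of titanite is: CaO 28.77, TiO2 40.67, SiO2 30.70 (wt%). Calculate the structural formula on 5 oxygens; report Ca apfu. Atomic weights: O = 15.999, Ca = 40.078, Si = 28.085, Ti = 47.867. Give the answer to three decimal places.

1.005 Ca apfu

28.77 wt% CaO ÷ 56.077 g/mol = 0.51304 mol, giving 0.51304 Ca and 0.51304 O.
40.67 wt% TiO2 ÷ 79.865 g/mol = 0.50923 mol, giving 0.50923 Ti and 1.01846 O.
30.70 wt% SiO2 ÷ 60.083 g/mol = 0.51096 mol, giving 0.51096 Si and 1.02192 O.
Oxygen sums to 2.55342; scaling by 5/2.55342 = 1.95816 puts the formula on 5 O.
Ca: 0.51304 × 1.95816 = 1.005 atoms per formula unit.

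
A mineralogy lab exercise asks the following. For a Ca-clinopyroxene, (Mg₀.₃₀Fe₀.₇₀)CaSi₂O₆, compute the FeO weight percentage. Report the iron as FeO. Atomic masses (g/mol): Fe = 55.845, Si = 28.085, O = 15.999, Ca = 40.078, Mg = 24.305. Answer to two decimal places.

Formula mass = 238.625 g/mol.
0.70 Fe → 0.7000 mol FeO per formula unit; M(FeO) = 71.844, so FeO mass = 50.291 g.
50.291/238.625 × 100 = 21.08 wt%.

21.08 wt%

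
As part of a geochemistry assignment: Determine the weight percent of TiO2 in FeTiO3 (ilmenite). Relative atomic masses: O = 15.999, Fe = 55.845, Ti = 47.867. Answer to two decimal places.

52.64 wt%

M(FeTiO3) = 151.709 g/mol; M(TiO2) = 79.865 g/mol.
Moles TiO2 per formula unit = 1 Ti ÷ 1 = 1.0000.
TiO2 fraction = (1.0000 × 79.865) / 151.709 = 79.865/151.709 = 0.5264.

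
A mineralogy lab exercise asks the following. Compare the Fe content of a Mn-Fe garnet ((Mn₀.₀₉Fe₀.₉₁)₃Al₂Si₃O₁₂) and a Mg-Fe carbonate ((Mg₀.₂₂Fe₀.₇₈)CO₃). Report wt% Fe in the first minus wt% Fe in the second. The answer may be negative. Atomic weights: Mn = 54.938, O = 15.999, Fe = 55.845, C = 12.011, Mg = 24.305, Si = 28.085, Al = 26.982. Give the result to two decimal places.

-9.35 percentage points

M((Mn₀.₀₉Fe₀.₉₁)₃Al₂Si₃O₁₂) = 497.497 g/mol, so wt% Fe = 152.457/497.497 × 100 = 30.64%.
M((Mg₀.₂₂Fe₀.₇₈)CO₃) = 108.914 g/mol, so wt% Fe = 43.559/108.914 × 100 = 39.99%.
30.64 − 39.99 = -9.35 pp.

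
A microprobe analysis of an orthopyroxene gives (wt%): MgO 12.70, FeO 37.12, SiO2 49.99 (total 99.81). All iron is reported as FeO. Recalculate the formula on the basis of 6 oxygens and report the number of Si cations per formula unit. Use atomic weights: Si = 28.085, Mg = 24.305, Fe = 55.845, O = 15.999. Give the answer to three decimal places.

2.000 Si apfu

12.70 wt% MgO ÷ 40.304 g/mol = 0.31511 mol, giving 0.31511 Mg and 0.31511 O.
37.12 wt% FeO ÷ 71.844 g/mol = 0.51668 mol, giving 0.51668 Fe and 0.51668 O.
49.99 wt% SiO2 ÷ 60.083 g/mol = 0.83202 mol, giving 0.83202 Si and 1.66404 O.
Oxygen sums to 2.49583; scaling by 6/2.49583 = 2.40401 puts the formula on 6 O.
Si: 0.83202 × 2.40401 = 2.000 atoms per formula unit.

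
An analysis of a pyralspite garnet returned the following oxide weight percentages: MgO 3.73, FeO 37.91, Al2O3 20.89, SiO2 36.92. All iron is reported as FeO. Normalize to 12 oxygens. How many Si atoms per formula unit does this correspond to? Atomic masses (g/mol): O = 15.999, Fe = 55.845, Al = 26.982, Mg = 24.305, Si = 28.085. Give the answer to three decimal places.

2.993 Si apfu

3.73 wt% MgO ÷ 40.304 g/mol = 0.09255 mol, giving 0.09255 Mg and 0.09255 O.
37.91 wt% FeO ÷ 71.844 g/mol = 0.52767 mol, giving 0.52767 Fe and 0.52767 O.
20.89 wt% Al2O3 ÷ 101.961 g/mol = 0.20488 mol, giving 0.40976 Al and 0.61464 O.
36.92 wt% SiO2 ÷ 60.083 g/mol = 0.61448 mol, giving 0.61448 Si and 1.22896 O.
Oxygen sums to 2.46382; scaling by 12/2.46382 = 4.87049 puts the formula on 12 O.
Si: 0.61448 × 4.87049 = 2.993 atoms per formula unit.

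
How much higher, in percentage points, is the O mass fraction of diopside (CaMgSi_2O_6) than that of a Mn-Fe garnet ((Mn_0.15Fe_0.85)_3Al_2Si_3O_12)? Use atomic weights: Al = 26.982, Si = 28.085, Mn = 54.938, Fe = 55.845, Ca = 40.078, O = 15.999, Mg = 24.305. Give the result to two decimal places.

5.73 percentage points

First mineral: 95.994 g O in 216.547 g formula = 44.33 wt% O.
Second mineral: 191.988 g O in 497.334 g formula = 38.60 wt% O.
44.33% − 38.60% gives a difference of 5.73 percentage points.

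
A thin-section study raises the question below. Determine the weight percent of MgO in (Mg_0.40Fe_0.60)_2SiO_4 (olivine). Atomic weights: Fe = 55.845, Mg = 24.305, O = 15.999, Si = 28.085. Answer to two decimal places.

18.06 wt%

M((Mg_0.40Fe_0.60)_2SiO_4) = 178.539 g/mol; M(MgO) = 40.304 g/mol.
Moles MgO per formula unit = 0.80 Mg ÷ 1 = 0.8000.
MgO fraction = (0.8000 × 40.304) / 178.539 = 32.243/178.539 = 0.1806.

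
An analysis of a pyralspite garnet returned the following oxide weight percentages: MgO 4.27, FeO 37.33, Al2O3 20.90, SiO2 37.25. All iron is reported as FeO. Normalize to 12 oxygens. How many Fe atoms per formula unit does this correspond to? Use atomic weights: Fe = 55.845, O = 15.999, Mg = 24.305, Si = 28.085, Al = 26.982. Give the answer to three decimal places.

MgO: 4.27/40.304 = 0.10594 mol → 0.10594 mol Mg, 0.10594 mol O.
FeO: 37.33/71.844 = 0.51960 mol → 0.51960 mol Fe, 0.51960 mol O.
Al2O3: 20.90/101.961 = 0.20498 mol → 0.40996 mol Al, 0.61494 mol O.
SiO2: 37.25/60.083 = 0.61998 mol → 0.61998 mol Si, 1.23996 mol O.
Total oxygen = 2.48044 mol. Normalization factor = 12/2.48044 = 4.83785.
Fe per 12 O = 0.51960 × 4.83785 = 2.514.

2.514 Fe apfu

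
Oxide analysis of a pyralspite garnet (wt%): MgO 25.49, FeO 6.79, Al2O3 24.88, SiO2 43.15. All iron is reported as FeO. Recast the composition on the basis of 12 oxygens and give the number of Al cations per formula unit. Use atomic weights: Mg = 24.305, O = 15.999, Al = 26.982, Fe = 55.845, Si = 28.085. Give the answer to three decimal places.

2.023 Al apfu

MgO (M=40.304): mol = 0.63244; Mg = 0.63244, O = 0.63244.
FeO (M=71.844): mol = 0.09451; Fe = 0.09451, O = 0.09451.
Al2O3 (M=101.961): mol = 0.24401; Al = 0.48802, O = 0.73203.
SiO2 (M=60.083): mol = 0.71817; Si = 0.71817, O = 1.43634.
ΣO = 2.89532; factor = 12/ΣO = 4.14462.
Al apfu = 0.48802 × 4.14462 = 2.023.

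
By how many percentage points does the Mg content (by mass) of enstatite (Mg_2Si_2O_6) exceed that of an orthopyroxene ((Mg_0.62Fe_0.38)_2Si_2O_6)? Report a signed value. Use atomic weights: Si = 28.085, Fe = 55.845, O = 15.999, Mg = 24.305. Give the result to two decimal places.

Mg in Mg_2Si_2O_6: molar mass 200.774 g/mol; 2×24.305 = 48.610 g → 24.21 wt%.
Mg in (Mg_0.62Fe_0.38)_2Si_2O_6: molar mass 224.744 g/mol; 1.24×24.305 = 30.138 g → 13.41 wt%.
Difference = 24.21 − 13.41 = 10.80 percentage points.

10.80 percentage points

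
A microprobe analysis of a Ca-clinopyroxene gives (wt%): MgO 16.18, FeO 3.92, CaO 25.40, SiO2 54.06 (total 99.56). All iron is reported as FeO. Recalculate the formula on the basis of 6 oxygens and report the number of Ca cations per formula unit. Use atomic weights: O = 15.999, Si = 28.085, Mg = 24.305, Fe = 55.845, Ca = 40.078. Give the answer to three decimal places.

16.18 wt% MgO ÷ 40.304 g/mol = 0.40145 mol, giving 0.40145 Mg and 0.40145 O.
3.92 wt% FeO ÷ 71.844 g/mol = 0.05456 mol, giving 0.05456 Fe and 0.05456 O.
25.40 wt% CaO ÷ 56.077 g/mol = 0.45295 mol, giving 0.45295 Ca and 0.45295 O.
54.06 wt% SiO2 ÷ 60.083 g/mol = 0.89976 mol, giving 0.89976 Si and 1.79952 O.
Oxygen sums to 2.70848; scaling by 6/2.70848 = 2.21526 puts the formula on 6 O.
Ca: 0.45295 × 2.21526 = 1.003 atoms per formula unit.

1.003 Ca apfu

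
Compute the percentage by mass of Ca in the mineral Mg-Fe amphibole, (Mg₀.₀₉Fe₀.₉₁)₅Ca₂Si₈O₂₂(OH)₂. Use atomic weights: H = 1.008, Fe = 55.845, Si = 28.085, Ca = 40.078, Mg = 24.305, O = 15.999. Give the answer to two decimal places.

8.39 weight percent

M((Mg₀.₀₉Fe₀.₉₁)₅Ca₂Si₈O₂₂(OH)₂) = 955.860 g/mol.
Ca contributes 2 × 40.078 = 80.156 g per mole.
80.156/955.860 = 0.0839 → 8.39%.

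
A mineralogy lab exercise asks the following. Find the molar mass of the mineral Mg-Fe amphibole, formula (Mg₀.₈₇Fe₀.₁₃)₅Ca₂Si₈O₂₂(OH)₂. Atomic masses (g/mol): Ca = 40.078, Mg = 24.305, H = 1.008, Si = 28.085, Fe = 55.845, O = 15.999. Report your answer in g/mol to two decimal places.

832.85 g/mol

The formula mass is the sum 4.35(24.305) + 0.65(55.845) + 2(40.078) + 8(28.085) + 24(15.999) + 2(1.008).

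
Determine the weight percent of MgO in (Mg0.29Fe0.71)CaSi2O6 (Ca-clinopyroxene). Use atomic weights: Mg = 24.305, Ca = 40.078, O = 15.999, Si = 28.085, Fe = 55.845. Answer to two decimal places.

4.89 wt%

M((Mg0.29Fe0.71)CaSi2O6) = 238.940 g/mol; M(MgO) = 40.304 g/mol.
Moles MgO per formula unit = 0.29 Mg ÷ 1 = 0.2900.
MgO fraction = (0.2900 × 40.304) / 238.940 = 11.688/238.940 = 0.0489.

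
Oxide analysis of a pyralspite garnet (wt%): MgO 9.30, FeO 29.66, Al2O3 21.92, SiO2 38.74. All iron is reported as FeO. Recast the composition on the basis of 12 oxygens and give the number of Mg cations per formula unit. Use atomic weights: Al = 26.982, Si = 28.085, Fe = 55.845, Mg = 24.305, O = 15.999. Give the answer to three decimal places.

1.074 Mg apfu

MgO: 9.30/40.304 = 0.23075 mol → 0.23075 mol Mg, 0.23075 mol O.
FeO: 29.66/71.844 = 0.41284 mol → 0.41284 mol Fe, 0.41284 mol O.
Al2O3: 21.92/101.961 = 0.21498 mol → 0.42996 mol Al, 0.64494 mol O.
SiO2: 38.74/60.083 = 0.64477 mol → 0.64477 mol Si, 1.28954 mol O.
Total oxygen = 2.57807 mol. Normalization factor = 12/2.57807 = 4.65464.
Mg per 12 O = 0.23075 × 4.65464 = 1.074.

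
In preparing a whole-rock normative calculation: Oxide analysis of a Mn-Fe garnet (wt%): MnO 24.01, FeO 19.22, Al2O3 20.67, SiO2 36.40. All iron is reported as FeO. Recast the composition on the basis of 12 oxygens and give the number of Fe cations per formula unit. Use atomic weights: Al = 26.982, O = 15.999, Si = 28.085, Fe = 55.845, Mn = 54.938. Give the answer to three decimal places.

1.323 Fe apfu

24.01 wt% MnO ÷ 70.937 g/mol = 0.33847 mol, giving 0.33847 Mn and 0.33847 O.
19.22 wt% FeO ÷ 71.844 g/mol = 0.26752 mol, giving 0.26752 Fe and 0.26752 O.
20.67 wt% Al2O3 ÷ 101.961 g/mol = 0.20272 mol, giving 0.40544 Al and 0.60816 O.
36.40 wt% SiO2 ÷ 60.083 g/mol = 0.60583 mol, giving 0.60583 Si and 1.21166 O.
Oxygen sums to 2.42581; scaling by 12/2.42581 = 4.94680 puts the formula on 12 O.
Fe: 0.26752 × 4.94680 = 1.323 atoms per formula unit.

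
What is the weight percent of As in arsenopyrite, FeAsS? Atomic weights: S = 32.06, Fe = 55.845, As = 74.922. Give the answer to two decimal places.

46.01 wt%

Formula mass = 1*55.845 + 1*74.922 + 1*32.06 = 162.827 g/mol, of which 74.922 g is As.
So As makes up 74.922/162.827 = 0.4601 of the mass, i.e. 46.01%.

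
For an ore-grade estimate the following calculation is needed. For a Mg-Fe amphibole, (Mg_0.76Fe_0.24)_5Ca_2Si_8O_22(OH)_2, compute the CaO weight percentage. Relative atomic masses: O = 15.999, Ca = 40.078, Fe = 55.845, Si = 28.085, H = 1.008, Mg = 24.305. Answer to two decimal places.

Formula mass = 850.201 g/mol.
2 Ca → 2.0000 mol CaO per formula unit; M(CaO) = 56.077, so CaO mass = 112.154 g.
112.154/850.201 × 100 = 13.19 wt%.

13.19 wt%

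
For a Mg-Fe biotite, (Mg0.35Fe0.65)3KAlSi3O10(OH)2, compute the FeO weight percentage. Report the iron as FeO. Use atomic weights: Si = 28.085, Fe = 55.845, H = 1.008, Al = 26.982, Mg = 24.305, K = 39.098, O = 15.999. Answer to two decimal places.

M((Mg0.35Fe0.65)3KAlSi3O10(OH)2) = 478.757 g/mol; M(FeO) = 71.844 g/mol.
Moles FeO per formula unit = 1.95 Fe ÷ 1 = 1.9500.
FeO fraction = (1.9500 × 71.844) / 478.757 = 140.096/478.757 = 0.2926.

29.26 wt%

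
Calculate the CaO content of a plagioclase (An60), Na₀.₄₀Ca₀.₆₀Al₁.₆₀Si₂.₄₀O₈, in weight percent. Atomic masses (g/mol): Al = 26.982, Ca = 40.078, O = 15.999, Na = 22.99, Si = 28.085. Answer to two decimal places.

M(Na₀.₄₀Ca₀.₆₀Al₁.₆₀Si₂.₄₀O₈) = 271.810 g/mol; M(CaO) = 56.077 g/mol.
Moles CaO per formula unit = 0.60 Ca ÷ 1 = 0.6000.
CaO fraction = (0.6000 × 56.077) / 271.810 = 33.646/271.810 = 0.1238.

12.38 wt%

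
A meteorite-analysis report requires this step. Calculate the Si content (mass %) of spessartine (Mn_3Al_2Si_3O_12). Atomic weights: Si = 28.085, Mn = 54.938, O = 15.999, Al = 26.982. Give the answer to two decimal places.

17.02 mass %

Molar mass of Mn_3Al_2Si_3O_12: 3×54.938 + 2×26.982 + 3×28.085 + 12×15.999 = 495.021 g/mol.
Mass of Si per formula unit: 3 × 28.085 = 84.255 g.
Weight fraction Si = 84.255 / 495.021 = 0.1702.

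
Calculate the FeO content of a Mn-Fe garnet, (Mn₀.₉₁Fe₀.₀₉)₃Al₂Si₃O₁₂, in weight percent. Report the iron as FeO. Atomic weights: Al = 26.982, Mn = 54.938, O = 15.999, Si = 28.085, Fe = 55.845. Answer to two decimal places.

Molar mass of (Mn₀.₉₁Fe₀.₀₉)₃Al₂Si₃O₁₂ = 2.73×54.938 + 0.27×55.845 + 2×26.982 + 3×28.085 + 12×15.999 = 495.266 g/mol.
Each formula unit contains 0.27 Fe, equivalent to 0.27/1 = 0.2700 mol FeO.
M(FeO) = 1×55.845 + 1×15.999 = 71.844 g/mol.
Mass of FeO per formula unit = 0.2700 × 71.844 = 19.398 g.
FeO wt% = 19.398 / 495.266 × 100 = 3.92%.

3.92 wt%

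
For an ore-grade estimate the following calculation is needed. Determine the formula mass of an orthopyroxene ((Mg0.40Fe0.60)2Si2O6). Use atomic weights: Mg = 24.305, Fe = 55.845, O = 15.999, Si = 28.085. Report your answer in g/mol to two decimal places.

238.62 g/mol

Mg: 0.80 × 24.305 = 19.4440
Fe: 1.20 × 55.845 = 67.0140
Si: 2 × 28.085 = 56.1700
O: 6 × 15.999 = 95.9940
Summing the contributions gives the formula mass.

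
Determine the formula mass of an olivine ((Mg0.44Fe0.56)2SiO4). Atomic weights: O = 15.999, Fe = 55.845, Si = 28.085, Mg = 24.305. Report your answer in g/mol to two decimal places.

176.02 g/mol

M = 0.88×24.305 + 1.12×55.845 + 1×28.085 + 4×15.999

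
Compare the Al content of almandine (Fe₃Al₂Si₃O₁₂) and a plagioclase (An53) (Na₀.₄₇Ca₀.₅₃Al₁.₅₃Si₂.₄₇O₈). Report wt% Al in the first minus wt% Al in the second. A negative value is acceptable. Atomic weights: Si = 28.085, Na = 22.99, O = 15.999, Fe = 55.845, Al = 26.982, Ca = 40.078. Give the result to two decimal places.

M(Fe₃Al₂Si₃O₁₂) = 497.742 g/mol, so wt% Al = 53.964/497.742 × 100 = 10.84%.
M(Na₀.₄₇Ca₀.₅₃Al₁.₅₃Si₂.₄₇O₈) = 270.691 g/mol, so wt% Al = 41.282/270.691 × 100 = 15.25%.
10.84 − 15.25 = -4.41 pp.

-4.41 percentage points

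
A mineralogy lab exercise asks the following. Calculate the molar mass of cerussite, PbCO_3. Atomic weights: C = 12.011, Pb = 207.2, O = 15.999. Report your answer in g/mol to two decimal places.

267.21 g/mol

The formula mass is the sum 1*207.2 + 1*12.011 + 3*15.999.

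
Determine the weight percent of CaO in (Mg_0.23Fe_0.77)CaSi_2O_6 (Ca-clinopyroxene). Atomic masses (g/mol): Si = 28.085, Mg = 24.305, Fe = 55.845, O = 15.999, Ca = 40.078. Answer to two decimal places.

Molar mass of (Mg_0.23Fe_0.77)CaSi_2O_6 = 0.23·24.305 + 0.77·55.845 + 1·40.078 + 2·28.085 + 6·15.999 = 240.833 g/mol.
Each formula unit contains 1 Ca, equivalent to 1/1 = 1.0000 mol CaO.
M(CaO) = 1×40.078 + 1×15.999 = 56.077 g/mol.
Mass of CaO per formula unit = 1.0000 × 56.077 = 56.077 g.
CaO wt% = 56.077 / 240.833 × 100 = 23.28%.

23.28 wt%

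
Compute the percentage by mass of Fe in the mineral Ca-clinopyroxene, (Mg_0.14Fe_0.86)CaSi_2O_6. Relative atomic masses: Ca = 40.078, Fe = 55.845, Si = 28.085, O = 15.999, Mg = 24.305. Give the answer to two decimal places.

19.71 wt%

Molar mass of (Mg_0.14Fe_0.86)CaSi_2O_6: 0.14·24.305 + 0.86·55.845 + 1·40.078 + 2·28.085 + 6·15.999 = 243.671 g/mol.
Mass of Fe per formula unit: 0.86 × 55.845 = 48.027 g.
Weight fraction Fe = 48.027 / 243.671 = 0.1971.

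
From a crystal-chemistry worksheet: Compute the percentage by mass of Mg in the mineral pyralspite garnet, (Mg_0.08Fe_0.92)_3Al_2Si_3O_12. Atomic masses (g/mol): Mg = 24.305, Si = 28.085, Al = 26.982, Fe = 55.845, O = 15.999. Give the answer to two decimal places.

Formula mass = 0.24×24.305 + 2.76×55.845 + 2×26.982 + 3×28.085 + 12×15.999 = 490.172 g/mol, of which 5.833 g is Mg.
So Mg makes up 5.833/490.172 = 0.0119 of the mass, i.e. 1.19%.

1.19 weight percent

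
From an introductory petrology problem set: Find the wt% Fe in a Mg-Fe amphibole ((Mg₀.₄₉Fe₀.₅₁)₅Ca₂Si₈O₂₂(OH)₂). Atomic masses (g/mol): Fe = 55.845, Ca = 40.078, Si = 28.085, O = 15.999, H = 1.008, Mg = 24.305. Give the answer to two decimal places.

Formula mass = 2.45×24.305 + 2.55×55.845 + 2×40.078 + 8×28.085 + 24×15.999 + 2×1.008 = 892.780 g/mol, of which 142.405 g is Fe.
So Fe makes up 142.405/892.780 = 0.1595 of the mass, i.e. 15.95%.

15.95 wt%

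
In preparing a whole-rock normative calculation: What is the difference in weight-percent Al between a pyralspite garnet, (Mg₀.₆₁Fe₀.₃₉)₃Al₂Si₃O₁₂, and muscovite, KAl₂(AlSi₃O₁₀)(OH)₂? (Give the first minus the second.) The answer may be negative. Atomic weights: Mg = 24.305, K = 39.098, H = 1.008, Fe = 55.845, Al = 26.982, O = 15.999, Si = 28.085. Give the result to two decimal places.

-8.06 percentage points

First mineral: 53.964 g Al in 440.024 g formula = 12.26 wt% Al.
Second mineral: 80.946 g Al in 398.303 g formula = 20.32 wt% Al.
12.26% − 20.32% gives a difference of -8.06 percentage points.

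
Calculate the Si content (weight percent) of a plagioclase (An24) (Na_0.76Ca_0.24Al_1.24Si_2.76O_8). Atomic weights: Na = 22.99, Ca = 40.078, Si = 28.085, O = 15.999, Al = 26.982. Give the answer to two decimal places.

Formula mass = 0.76×22.99 + 0.24×40.078 + 1.24×26.982 + 2.76×28.085 + 8×15.999 = 266.055 g/mol, of which 77.515 g is Si.
So Si makes up 77.515/266.055 = 0.2913 of the mass, i.e. 29.13%.

29.13 weight percent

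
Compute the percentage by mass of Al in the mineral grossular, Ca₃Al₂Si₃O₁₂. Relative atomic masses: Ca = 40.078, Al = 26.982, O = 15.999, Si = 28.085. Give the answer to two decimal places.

11.98 mass %

Formula mass = 3*40.078 + 2*26.982 + 3*28.085 + 12*15.999 = 450.441 g/mol, of which 53.964 g is Al.
So Al makes up 53.964/450.441 = 0.1198 of the mass, i.e. 11.98%.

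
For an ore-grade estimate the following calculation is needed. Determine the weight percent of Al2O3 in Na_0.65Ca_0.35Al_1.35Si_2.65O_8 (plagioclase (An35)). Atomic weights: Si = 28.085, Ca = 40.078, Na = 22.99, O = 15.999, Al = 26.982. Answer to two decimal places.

Molar mass of Na_0.65Ca_0.35Al_1.35Si_2.65O_8 = 0.65*22.99 + 0.35*40.078 + 1.35*26.982 + 2.65*28.085 + 8*15.999 = 267.814 g/mol.
Each formula unit contains 1.35 Al, equivalent to 1.35/2 = 0.6750 mol Al2O3.
M(Al2O3) = 2×26.982 + 3×15.999 = 101.961 g/mol.
Mass of Al2O3 per formula unit = 0.6750 × 101.961 = 68.824 g.
Al2O3 wt% = 68.824 / 267.814 × 100 = 25.70%.

25.70 wt%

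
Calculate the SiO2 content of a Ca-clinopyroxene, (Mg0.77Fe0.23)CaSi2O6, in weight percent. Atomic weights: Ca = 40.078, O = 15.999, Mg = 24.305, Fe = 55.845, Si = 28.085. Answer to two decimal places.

M((Mg0.77Fe0.23)CaSi2O6) = 223.801 g/mol; M(SiO2) = 60.083 g/mol.
Moles SiO2 per formula unit = 2 Si ÷ 1 = 2.0000.
SiO2 fraction = (2.0000 × 60.083) / 223.801 = 120.166/223.801 = 0.5369.

53.69 wt%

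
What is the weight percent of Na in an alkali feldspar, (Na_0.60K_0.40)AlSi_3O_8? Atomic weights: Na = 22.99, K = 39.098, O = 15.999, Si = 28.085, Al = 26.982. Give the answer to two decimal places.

5.13 mass %

Molar mass of (Na_0.60K_0.40)AlSi_3O_8: 0.60*22.99 + 0.40*39.098 + 1*26.982 + 3*28.085 + 8*15.999 = 268.662 g/mol.
Mass of Na per formula unit: 0.60 × 22.99 = 13.794 g.
Weight fraction Na = 13.794 / 268.662 = 0.0513.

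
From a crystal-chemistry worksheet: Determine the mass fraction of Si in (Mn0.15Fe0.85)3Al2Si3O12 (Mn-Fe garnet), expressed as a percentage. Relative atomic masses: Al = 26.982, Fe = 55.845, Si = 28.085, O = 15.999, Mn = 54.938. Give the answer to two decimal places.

16.94 weight percent

Formula mass = 0.45×54.938 + 2.55×55.845 + 2×26.982 + 3×28.085 + 12×15.999 = 497.334 g/mol, of which 84.255 g is Si.
So Si makes up 84.255/497.334 = 0.1694 of the mass, i.e. 16.94%.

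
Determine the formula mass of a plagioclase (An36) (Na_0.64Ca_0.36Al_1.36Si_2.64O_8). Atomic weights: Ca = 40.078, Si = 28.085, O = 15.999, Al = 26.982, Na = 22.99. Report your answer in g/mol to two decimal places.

The formula mass is the sum 0.64·22.99 + 0.36·40.078 + 1.36·26.982 + 2.64·28.085 + 8·15.999.

267.97 g/mol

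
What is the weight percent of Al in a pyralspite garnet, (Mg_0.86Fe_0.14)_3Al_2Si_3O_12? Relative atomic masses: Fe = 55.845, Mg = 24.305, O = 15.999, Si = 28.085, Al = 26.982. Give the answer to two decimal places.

12.96 weight percent

M((Mg_0.86Fe_0.14)_3Al_2Si_3O_12) = 416.369 g/mol.
Al contributes 2 × 26.982 = 53.964 g per mole.
53.964/416.369 = 0.1296 → 12.96%.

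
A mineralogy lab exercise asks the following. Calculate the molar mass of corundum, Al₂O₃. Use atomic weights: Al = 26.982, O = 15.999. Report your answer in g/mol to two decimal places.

101.96 g/mol

M = 2·26.982 + 3·15.999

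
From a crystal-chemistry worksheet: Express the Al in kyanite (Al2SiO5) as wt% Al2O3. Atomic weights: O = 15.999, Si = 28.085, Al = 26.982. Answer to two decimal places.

Molar mass of Al2SiO5 = 2*26.982 + 1*28.085 + 5*15.999 = 162.044 g/mol.
Each formula unit contains 2 Al, equivalent to 2/2 = 1.0000 mol Al2O3.
M(Al2O3) = 2×26.982 + 3×15.999 = 101.961 g/mol.
Mass of Al2O3 per formula unit = 1.0000 × 101.961 = 101.961 g.
Al2O3 wt% = 101.961 / 162.044 × 100 = 62.92%.

62.92 wt%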